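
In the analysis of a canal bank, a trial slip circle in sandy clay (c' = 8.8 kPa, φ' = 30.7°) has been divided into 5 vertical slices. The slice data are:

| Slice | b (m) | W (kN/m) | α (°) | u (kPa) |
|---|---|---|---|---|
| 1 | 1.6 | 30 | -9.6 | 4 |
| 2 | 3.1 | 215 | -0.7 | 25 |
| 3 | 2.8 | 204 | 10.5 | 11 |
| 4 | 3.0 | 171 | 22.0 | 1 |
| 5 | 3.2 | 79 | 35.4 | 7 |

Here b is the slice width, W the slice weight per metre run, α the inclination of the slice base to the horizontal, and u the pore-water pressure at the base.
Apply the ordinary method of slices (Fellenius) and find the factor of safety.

FS = 3.15

Ordinary method of slices: FS = Σ[c'·Δl_i + (W_i cosα_i − u_i·Δl_i)·tanφ'] / Σ W_i sinα_i, with Δl_i = b_i / cosα_i.
Slice 1: Δl = 1.6/cos(-9.6°) = 1.623 m; N'_1 = 30·cos(-9.6°) − 4·1.623 = 23.1; c'Δl = 14.28; W sinα = -5.0
Slice 2: Δl = 3.1/cos(-0.7°) = 3.100 m; N'_2 = 215·cos(-0.7°) − 25·3.100 = 137.5; c'Δl = 27.28; W sinα = -2.6
Slice 3: Δl = 2.8/cos10.5° = 2.848 m; N'_3 = 204·cos10.5° − 11·2.848 = 169.3; c'Δl = 25.06; W sinα = 37.2
Slice 4: Δl = 3.0/cos22.0° = 3.236 m; N'_4 = 171·cos22.0° − 1·3.236 = 155.3; c'Δl = 28.47; W sinα = 64.1
Slice 5: Δl = 3.2/cos35.4° = 3.926 m; N'_5 = 79·cos35.4° − 7·3.926 = 36.9; c'Δl = 34.55; W sinα = 45.8
Σc'Δl = 129.6 kN/m; ΣN' = 522.1 kN/m; ΣW sinα = 139.4 kN/m
Resisting = 129.6 + 522.1·tan30.7° = 129.6 + 310.0 = 439.6 kN/m
FS = 439.6 / 139.4 = 3.154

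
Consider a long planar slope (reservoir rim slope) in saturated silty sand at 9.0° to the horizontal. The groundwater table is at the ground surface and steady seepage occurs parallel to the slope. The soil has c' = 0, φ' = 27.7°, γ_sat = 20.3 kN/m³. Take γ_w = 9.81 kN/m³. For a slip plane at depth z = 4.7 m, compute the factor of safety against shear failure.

FS = 1.71

With seepage parallel to the slope and the water table at the surface, the effective normal stress on the slip plane uses the buoyant unit weight γ' = γ_sat − γ_w while the driving shear stress uses γ_sat:
FS = [c' + γ' z cos²β tanφ'] / [γ_sat z sinβ cosβ]
(For c' = 0 this reduces to FS = (γ'/γ_sat)·tanφ'/tanβ.)
γ' = 20.3 − 9.81 = 10.49 kN/m³
Numerator = 0.0 + 10.49·4.7·cos²9.0°·tan27.7° = 0.0 + 10.49·4.7·0.9755·0.5250 = 25.251 kPa
Denominator = 20.3·4.7·sin9.0°·cos9.0° = 20.3·4.7·0.1564·0.9877 = 14.742 kPa
FS = 25.251 / 14.742 = 1.713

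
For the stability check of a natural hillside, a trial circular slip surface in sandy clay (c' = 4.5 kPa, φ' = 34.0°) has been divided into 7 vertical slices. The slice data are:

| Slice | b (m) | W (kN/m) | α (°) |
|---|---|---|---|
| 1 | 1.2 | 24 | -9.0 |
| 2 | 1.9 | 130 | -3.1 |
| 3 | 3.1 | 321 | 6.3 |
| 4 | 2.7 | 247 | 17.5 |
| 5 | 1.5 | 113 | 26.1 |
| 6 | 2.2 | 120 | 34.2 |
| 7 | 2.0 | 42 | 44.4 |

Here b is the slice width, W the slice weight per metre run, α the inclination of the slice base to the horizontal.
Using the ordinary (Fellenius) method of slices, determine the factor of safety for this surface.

Ordinary method of slices: FS = Σ[c'·Δl_i + (W_i cosα_i)·tanφ'] / Σ W_i sinα_i, with Δl_i = b_i / cosα_i.
Slice 1: Δl = 1.2/cos(-9.0°) = 1.215 m; N'_1 = 24·cos(-9.0°) = 23.7; c'Δl = 5.47; W sinα = -3.8
Slice 2: Δl = 1.9/cos(-3.1°) = 1.903 m; N'_2 = 130·cos(-3.1°) = 129.8; c'Δl = 8.56; W sinα = -7.0
Slice 3: Δl = 3.1/cos6.3° = 3.119 m; N'_3 = 321·cos6.3° = 319.1; c'Δl = 14.03; W sinα = 35.2
Slice 4: Δl = 2.7/cos17.5° = 2.831 m; N'_4 = 247·cos17.5° = 235.6; c'Δl = 12.74; W sinα = 74.3
Slice 5: Δl = 1.5/cos26.1° = 1.670 m; N'_5 = 113·cos26.1° = 101.5; c'Δl = 7.52; W sinα = 49.7
Slice 6: Δl = 2.2/cos34.2° = 2.660 m; N'_6 = 120·cos34.2° = 99.2; c'Δl = 11.97; W sinα = 67.5
Slice 7: Δl = 2.0/cos44.4° = 2.799 m; N'_7 = 42·cos44.4° = 30.0; c'Δl = 12.60; W sinα = 29.4
Σc'Δl = 72.9 kN/m; ΣN' = 938.9 kN/m; ΣW sinα = 245.3 kN/m
Resisting = 72.9 + 938.9·tan34.0° = 72.9 + 633.3 = 706.2 kN/m
FS = 706.2 / 245.3 = 2.879

FS = 2.88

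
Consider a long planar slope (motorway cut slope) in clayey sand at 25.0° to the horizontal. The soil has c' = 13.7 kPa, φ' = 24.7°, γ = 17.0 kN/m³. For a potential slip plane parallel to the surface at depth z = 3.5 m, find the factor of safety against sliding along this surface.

FS = 1.59

For an infinite slope with a slip plane parallel to the surface (no pore pressure): FS = [c' + γz cos²β tanφ'] / [γz sinβ cosβ].
γz = 17.0·3.5 = 59.50 kN/m²
Numerator = 13.7 + 59.50·cos²25.0°·tan24.7° = 13.7 + 59.50·0.8214·0.4599 = 36.179 kPa
Denominator = 59.50·sin25.0°·cos25.0° = 59.50·0.4226·0.9063 = 22.790 kPa
FS = 36.179 / 22.790 = 1.588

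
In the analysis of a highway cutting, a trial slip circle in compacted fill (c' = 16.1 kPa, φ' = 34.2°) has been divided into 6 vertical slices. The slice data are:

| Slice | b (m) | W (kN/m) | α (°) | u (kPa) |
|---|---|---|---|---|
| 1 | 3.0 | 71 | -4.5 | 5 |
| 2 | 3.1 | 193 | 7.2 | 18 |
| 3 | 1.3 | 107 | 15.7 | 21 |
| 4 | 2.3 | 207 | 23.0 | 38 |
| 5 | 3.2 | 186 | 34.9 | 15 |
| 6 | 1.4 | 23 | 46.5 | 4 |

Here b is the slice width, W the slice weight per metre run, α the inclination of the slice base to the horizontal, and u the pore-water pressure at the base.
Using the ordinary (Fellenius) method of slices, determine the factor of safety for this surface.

Ordinary method of slices: FS = Σ[c'·Δl_i + (W_i cosα_i − u_i·Δl_i)·tanφ'] / Σ W_i sinα_i, with Δl_i = b_i / cosα_i.
Slice 1: Δl = 3.0/cos(-4.5°) = 3.009 m; N'_1 = 71·cos(-4.5°) − 5·3.009 = 55.7; c'Δl = 48.45; W sinα = -5.6
Slice 2: Δl = 3.1/cos7.2° = 3.125 m; N'_2 = 193·cos7.2° − 18·3.125 = 135.2; c'Δl = 50.31; W sinα = 24.2
Slice 3: Δl = 1.3/cos15.7° = 1.350 m; N'_3 = 107·cos15.7° − 21·1.350 = 74.7; c'Δl = 21.74; W sinα = 29.0
Slice 4: Δl = 2.3/cos23.0° = 2.499 m; N'_4 = 207·cos23.0° − 38·2.499 = 95.6; c'Δl = 40.23; W sinα = 80.9
Slice 5: Δl = 3.2/cos34.9° = 3.902 m; N'_5 = 186·cos34.9° − 15·3.902 = 94.0; c'Δl = 62.82; W sinα = 106.4
Slice 6: Δl = 1.4/cos46.5° = 2.034 m; N'_6 = 23·cos46.5° − 4·2.034 = 7.7; c'Δl = 32.74; W sinα = 16.7
Σc'Δl = 256.3 kN/m; ΣN' = 462.9 kN/m; ΣW sinα = 251.6 kN/m
Resisting = 256.3 + 462.9·tan34.2° = 256.3 + 314.6 = 570.9 kN/m
FS = 570.9 / 251.6 = 2.269

FS = 2.27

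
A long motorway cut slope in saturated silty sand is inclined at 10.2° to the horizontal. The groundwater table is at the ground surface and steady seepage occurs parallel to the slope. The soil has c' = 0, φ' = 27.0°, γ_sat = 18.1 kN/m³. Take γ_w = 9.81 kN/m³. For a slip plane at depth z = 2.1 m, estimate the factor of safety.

FS = 1.30

With seepage parallel to the slope and the water table at the surface, the effective normal stress on the slip plane uses the buoyant unit weight γ' = γ_sat − γ_w while the driving shear stress uses γ_sat:
FS = [c' + γ' z cos²β tanφ'] / [γ_sat z sinβ cosβ]
(For c' = 0 this reduces to FS = (γ'/γ_sat)·tanφ'/tanβ.)
γ' = 18.1 − 9.81 = 8.29 kN/m³
Numerator = 0.0 + 8.29·2.1·cos²10.2°·tan27.0° = 0.0 + 8.29·2.1·0.9686·0.5095 = 8.592 kPa
Denominator = 18.1·2.1·sin10.2°·cos10.2° = 18.1·2.1·0.1771·0.9842 = 6.625 kPa
FS = 8.592 / 6.625 = 1.297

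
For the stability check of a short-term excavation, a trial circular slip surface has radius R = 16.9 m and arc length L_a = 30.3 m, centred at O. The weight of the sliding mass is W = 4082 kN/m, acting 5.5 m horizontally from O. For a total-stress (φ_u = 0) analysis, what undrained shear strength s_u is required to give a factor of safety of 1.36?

s_u = 59.6 kPa

FS = s_u·L_a·R / (W·d), so s_u = FS·W·d / (L_a·R).
s_u = 1.36·4082·5.5 / (30.30·16.9) = 30533.4 / 512.07 = 59.63 kPa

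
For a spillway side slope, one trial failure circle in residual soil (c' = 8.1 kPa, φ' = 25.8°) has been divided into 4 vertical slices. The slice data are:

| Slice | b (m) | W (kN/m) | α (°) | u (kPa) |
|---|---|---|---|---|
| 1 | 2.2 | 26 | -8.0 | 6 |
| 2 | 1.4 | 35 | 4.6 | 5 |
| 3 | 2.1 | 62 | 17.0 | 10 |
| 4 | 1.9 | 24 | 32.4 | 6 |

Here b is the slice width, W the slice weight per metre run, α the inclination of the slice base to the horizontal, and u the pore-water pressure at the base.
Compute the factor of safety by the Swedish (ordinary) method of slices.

Ordinary method of slices: FS = Σ[c'·Δl_i + (W_i cosα_i − u_i·Δl_i)·tanφ'] / Σ W_i sinα_i, with Δl_i = b_i / cosα_i.
Slice 1: Δl = 2.2/cos(-8.0°) = 2.222 m; N'_1 = 26·cos(-8.0°) − 6·2.222 = 12.4; c'Δl = 18.00; W sinα = -3.6
Slice 2: Δl = 1.4/cos4.6° = 1.405 m; N'_2 = 35·cos4.6° − 5·1.405 = 27.9; c'Δl = 11.38; W sinα = 2.8
Slice 3: Δl = 2.1/cos17.0° = 2.196 m; N'_3 = 62·cos17.0° − 10·2.196 = 37.3; c'Δl = 17.79; W sinα = 18.1
Slice 4: Δl = 1.9/cos32.4° = 2.250 m; N'_4 = 24·cos32.4° − 6·2.250 = 6.8; c'Δl = 18.23; W sinα = 12.9
Σc'Δl = 65.4 kN/m; ΣN' = 84.4 kN/m; ΣW sinα = 30.2 kN/m
Resisting = 65.4 + 84.4·tan25.8° = 65.4 + 40.8 = 106.2 kN/m
FS = 106.2 / 30.2 = 3.519

FS = 3.52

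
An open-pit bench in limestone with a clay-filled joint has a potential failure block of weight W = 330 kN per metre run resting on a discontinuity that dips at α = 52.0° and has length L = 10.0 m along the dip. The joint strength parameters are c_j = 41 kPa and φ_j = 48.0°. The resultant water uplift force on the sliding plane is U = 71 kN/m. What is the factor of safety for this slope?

Resolving the block weight along and normal to the plane and applying the Mohr–Coulomb strength on the joint:
N' = W cosα − U = 330·cos52.0° − 71 = 132.2 kN/m
Driving force T = W sinα = 330·sin52.0° = 260.0 kN/m
Resisting force R = c_j·L + N'·tanφ_j = 41·10.0 + 132.2·tan48.0° = 410.0 + 146.8 = 556.8 kN/m
FS = R / T = 556.8 / 260.0 = 2.141

FS = 2.14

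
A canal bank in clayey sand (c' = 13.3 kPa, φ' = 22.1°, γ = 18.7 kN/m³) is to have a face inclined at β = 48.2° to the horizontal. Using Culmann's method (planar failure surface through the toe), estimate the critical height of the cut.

H_c = 19.27 m

Culmann's analysis gives the critical failure plane at α_cr = (β + φ')/2 = (48.2 + 22.1)/2 = 35.2°, and the critical height
H_c = (4c'/γ) · sinβ cosφ' / [1 − cos(β − φ')]
    = (4·13.3/18.7) · sin48.2°·cos22.1° / [1 − cos(26.1°)]
    = 2.845 · 0.7455·0.9265 / [1 − 0.8980]
    = 2.845 · 0.6907 / 0.1020
    = 19.27 m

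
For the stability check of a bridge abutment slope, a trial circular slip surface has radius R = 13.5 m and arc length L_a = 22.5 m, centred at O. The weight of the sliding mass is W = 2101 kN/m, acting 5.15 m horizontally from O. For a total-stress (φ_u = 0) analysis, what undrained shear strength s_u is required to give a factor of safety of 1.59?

s_u = 56.6 kPa

FS = s_u·L_a·R / (W·d), so s_u = FS·W·d / (L_a·R).
s_u = 1.59·2101·5.15 / (22.50·13.5) = 17204.0 / 303.75 = 56.64 kPa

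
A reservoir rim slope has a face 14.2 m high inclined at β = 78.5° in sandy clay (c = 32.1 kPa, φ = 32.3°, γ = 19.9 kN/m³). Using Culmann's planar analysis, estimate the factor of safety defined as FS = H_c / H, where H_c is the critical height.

FS = 1.22

H_c = (4c/γ) · sinβ cosφ / [1 − cos(β − φ)]
    = (4·32.1/19.9) · sin78.5°·cos32.3° / [1 − cos46.2°]
    = 6.452 · 0.8283 / 0.3079 = 17.36 m
FS = H_c / H = 17.36 / 14.2 = 1.223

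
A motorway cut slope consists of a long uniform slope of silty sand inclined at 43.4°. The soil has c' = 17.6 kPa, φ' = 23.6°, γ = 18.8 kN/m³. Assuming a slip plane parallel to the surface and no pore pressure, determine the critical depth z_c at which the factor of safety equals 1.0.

z_c = 3.49 m

Setting FS = 1.00 in FS = [c' + γz cos²β tanφ'] / [γz sinβ cosβ] and solving for z:
z = c' / [γ cosβ (FS·sinβ − cosβ·tanφ')]
  = 17.6 / [18.8·cos43.4°·(1.00·sin43.4° − cos43.4°·tan23.6°)]
  = 17.6 / [18.8·0.7266·(1.00·0.6871 − 0.7266·0.4369)]
  = 17.6 / 5.0493 = 3.486 m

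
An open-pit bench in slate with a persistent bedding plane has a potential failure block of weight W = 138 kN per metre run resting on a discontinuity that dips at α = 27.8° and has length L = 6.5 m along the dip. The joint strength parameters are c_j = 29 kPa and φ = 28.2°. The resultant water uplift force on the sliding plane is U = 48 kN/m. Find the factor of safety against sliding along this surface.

Resolving the block weight along and normal to the plane and applying the Mohr–Coulomb strength on the joint:
N' = W cosα − U = 138·cos27.8° − 48 = 74.1 kN/m
Driving force T = W sinα = 138·sin27.8° = 64.4 kN/m
Resisting force R = c_j·L + N'·tanφ = 29·6.5 + 74.1·tan28.2° = 188.5 + 39.7 = 228.2 kN/m
FS = R / T = 228.2 / 64.4 = 3.546

FS = 3.55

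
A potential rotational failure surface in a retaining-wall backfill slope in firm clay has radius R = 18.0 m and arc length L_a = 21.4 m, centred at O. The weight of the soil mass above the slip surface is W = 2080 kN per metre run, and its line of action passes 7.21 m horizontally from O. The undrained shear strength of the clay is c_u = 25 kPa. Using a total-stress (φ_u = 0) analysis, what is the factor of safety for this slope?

FS = 0.64

Taking moments about the centre O, the resisting moment is provided by the undrained shear strength acting along the arc:
M_R = c_u·L_a·R = 25·21.40·18.0 = 9630.0 kN·m/m
M_D = W·d = 2080·7.21 = 14996.8 kN·m/m
FS = M_R / M_D = 9630.0 / 14996.8 = 0.642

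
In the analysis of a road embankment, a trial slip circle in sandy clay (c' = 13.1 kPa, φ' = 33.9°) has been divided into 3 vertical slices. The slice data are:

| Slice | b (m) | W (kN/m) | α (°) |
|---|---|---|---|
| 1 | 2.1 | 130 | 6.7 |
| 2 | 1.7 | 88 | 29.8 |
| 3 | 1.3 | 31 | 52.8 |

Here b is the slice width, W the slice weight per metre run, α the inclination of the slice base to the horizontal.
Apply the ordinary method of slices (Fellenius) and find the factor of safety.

FS = 2.78

Ordinary method of slices: FS = Σ[c'·Δl_i + (W_i cosα_i)·tanφ'] / Σ W_i sinα_i, with Δl_i = b_i / cosα_i.
Slice 1: Δl = 2.1/cos6.7° = 2.114 m; N'_1 = 130·cos6.7° = 129.1; c'Δl = 27.70; W sinα = 15.2
Slice 2: Δl = 1.7/cos29.8° = 1.959 m; N'_2 = 88·cos29.8° = 76.4; c'Δl = 25.66; W sinα = 43.7
Slice 3: Δl = 1.3/cos52.8° = 2.150 m; N'_3 = 31·cos52.8° = 18.7; c'Δl = 28.17; W sinα = 24.7
Σc'Δl = 81.5 kN/m; ΣN' = 224.2 kN/m; ΣW sinα = 83.6 kN/m
Resisting = 81.5 + 224.2·tan33.9° = 81.5 + 150.7 = 232.2 kN/m
FS = 232.2 / 83.6 = 2.778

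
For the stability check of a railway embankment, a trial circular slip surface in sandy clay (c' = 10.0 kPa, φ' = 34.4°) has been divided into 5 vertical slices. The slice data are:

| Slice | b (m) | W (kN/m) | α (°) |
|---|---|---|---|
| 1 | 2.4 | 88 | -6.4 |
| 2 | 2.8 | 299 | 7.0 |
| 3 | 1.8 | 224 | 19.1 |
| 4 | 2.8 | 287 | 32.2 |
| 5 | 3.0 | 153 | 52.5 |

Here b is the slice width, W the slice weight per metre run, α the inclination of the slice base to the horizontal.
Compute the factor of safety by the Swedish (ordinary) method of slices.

Ordinary method of slices: FS = Σ[c'·Δl_i + (W_i cosα_i)·tanφ'] / Σ W_i sinα_i, with Δl_i = b_i / cosα_i.
Slice 1: Δl = 2.4/cos(-6.4°) = 2.415 m; N'_1 = 88·cos(-6.4°) = 87.5; c'Δl = 24.15; W sinα = -9.8
Slice 2: Δl = 2.8/cos7.0° = 2.821 m; N'_2 = 299·cos7.0° = 296.8; c'Δl = 28.21; W sinα = 36.4
Slice 3: Δl = 1.8/cos19.1° = 1.905 m; N'_3 = 224·cos19.1° = 211.7; c'Δl = 19.05; W sinα = 73.3
Slice 4: Δl = 2.8/cos32.2° = 3.309 m; N'_4 = 287·cos32.2° = 242.9; c'Δl = 33.09; W sinα = 152.9
Slice 5: Δl = 3.0/cos52.5° = 4.928 m; N'_5 = 153·cos52.5° = 93.1; c'Δl = 49.28; W sinα = 121.4
Σc'Δl = 153.8 kN/m; ΣN' = 931.9 kN/m; ΣW sinα = 374.2 kN/m
Resisting = 153.8 + 931.9·tan34.4° = 153.8 + 638.1 = 791.9 kN/m
FS = 791.9 / 374.2 = 2.116

FS = 2.12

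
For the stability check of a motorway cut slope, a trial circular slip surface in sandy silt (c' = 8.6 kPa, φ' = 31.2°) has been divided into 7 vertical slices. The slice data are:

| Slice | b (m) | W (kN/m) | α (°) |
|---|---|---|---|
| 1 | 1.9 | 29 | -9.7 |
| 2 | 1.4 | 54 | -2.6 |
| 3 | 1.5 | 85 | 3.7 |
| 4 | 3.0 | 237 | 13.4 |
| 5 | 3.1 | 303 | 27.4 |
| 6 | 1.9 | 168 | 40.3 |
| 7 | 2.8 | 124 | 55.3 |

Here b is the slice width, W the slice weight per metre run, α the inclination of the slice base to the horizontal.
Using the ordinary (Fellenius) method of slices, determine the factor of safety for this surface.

Ordinary method of slices: FS = Σ[c'·Δl_i + (W_i cosα_i)·tanφ'] / Σ W_i sinα_i, with Δl_i = b_i / cosα_i.
Slice 1: Δl = 1.9/cos(-9.7°) = 1.928 m; N'_1 = 29·cos(-9.7°) = 28.6; c'Δl = 16.58; W sinα = -4.9
Slice 2: Δl = 1.4/cos(-2.6°) = 1.401 m; N'_2 = 54·cos(-2.6°) = 53.9; c'Δl = 12.05; W sinα = -2.4
Slice 3: Δl = 1.5/cos3.7° = 1.503 m; N'_3 = 85·cos3.7° = 84.8; c'Δl = 12.93; W sinα = 5.5
Slice 4: Δl = 3.0/cos13.4° = 3.084 m; N'_4 = 237·cos13.4° = 230.5; c'Δl = 26.52; W sinα = 54.9
Slice 5: Δl = 3.1/cos27.4° = 3.492 m; N'_5 = 303·cos27.4° = 269.0; c'Δl = 30.03; W sinα = 139.4
Slice 6: Δl = 1.9/cos40.3° = 2.491 m; N'_6 = 168·cos40.3° = 128.1; c'Δl = 21.42; W sinα = 108.7
Slice 7: Δl = 2.8/cos55.3° = 4.918 m; N'_7 = 124·cos55.3° = 70.6; c'Δl = 42.30; W sinα = 101.9
Σc'Δl = 161.8 kN/m; ΣN' = 865.6 kN/m; ΣW sinα = 403.1 kN/m
Resisting = 161.8 + 865.6·tan31.2° = 161.8 + 524.2 = 686.1 kN/m
FS = 686.1 / 403.1 = 1.702

FS = 1.70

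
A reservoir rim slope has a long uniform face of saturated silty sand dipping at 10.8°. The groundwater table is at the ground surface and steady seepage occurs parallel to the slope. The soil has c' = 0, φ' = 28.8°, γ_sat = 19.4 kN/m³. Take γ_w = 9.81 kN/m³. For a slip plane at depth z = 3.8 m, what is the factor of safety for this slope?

With seepage parallel to the slope and the water table at the surface, the effective normal stress on the slip plane uses the buoyant unit weight γ' = γ_sat − γ_w while the driving shear stress uses γ_sat:
FS = [c' + γ' z cos²β tanφ'] / [γ_sat z sinβ cosβ]
(For c' = 0 this reduces to FS = (γ'/γ_sat)·tanφ'/tanβ.)
γ' = 19.4 − 9.81 = 9.59 kN/m³
Numerator = 0.0 + 9.59·3.8·cos²10.8°·tan28.8° = 0.0 + 9.59·3.8·0.9649·0.5498 = 19.331 kPa
Denominator = 19.4·3.8·sin10.8°·cos10.8° = 19.4·3.8·0.1874·0.9823 = 13.569 kPa
FS = 19.331 / 13.569 = 1.425

FS = 1.42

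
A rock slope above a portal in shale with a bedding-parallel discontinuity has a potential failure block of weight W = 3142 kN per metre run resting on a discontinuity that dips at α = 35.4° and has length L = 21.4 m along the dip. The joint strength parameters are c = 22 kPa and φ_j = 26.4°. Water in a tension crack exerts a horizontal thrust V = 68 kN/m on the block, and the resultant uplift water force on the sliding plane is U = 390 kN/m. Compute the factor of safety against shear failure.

FS = 0.82

Resolving the block weight along and normal to the plane and applying the Mohr–Coulomb strength on the joint:
N' = W cosα − U − V sinα = 3142·cos35.4° − 390 − 68·sin35.4° = 2131.7 kN/m
Driving force T = W sinα + V cosα = 3142·sin35.4° + 68·cos35.4° = 1875.5 kN/m
Resisting force R = c·L + N'·tanφ_j = 22·21.4 + 2131.7·tan26.4° = 470.8 + 1058.2 = 1529.0 kN/m
FS = R / T = 1529.0 / 1875.5 = 0.815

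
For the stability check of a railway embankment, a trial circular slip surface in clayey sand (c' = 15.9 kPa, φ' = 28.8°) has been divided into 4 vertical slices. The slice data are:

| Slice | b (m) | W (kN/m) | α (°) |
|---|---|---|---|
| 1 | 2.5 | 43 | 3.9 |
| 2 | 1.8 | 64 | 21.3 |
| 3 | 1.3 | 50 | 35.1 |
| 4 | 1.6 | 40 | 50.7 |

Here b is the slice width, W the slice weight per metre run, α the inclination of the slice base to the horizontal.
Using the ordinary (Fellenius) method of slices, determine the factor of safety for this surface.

Ordinary method of slices: FS = Σ[c'·Δl_i + (W_i cosα_i)·tanφ'] / Σ W_i sinα_i, with Δl_i = b_i / cosα_i.
Slice 1: Δl = 2.5/cos3.9° = 2.506 m; N'_1 = 43·cos3.9° = 42.9; c'Δl = 39.84; W sinα = 2.9
Slice 2: Δl = 1.8/cos21.3° = 1.932 m; N'_2 = 64·cos21.3° = 59.6; c'Δl = 30.72; W sinα = 23.2
Slice 3: Δl = 1.3/cos35.1° = 1.589 m; N'_3 = 50·cos35.1° = 40.9; c'Δl = 25.26; W sinα = 28.8
Slice 4: Δl = 1.6/cos50.7° = 2.526 m; N'_4 = 40·cos50.7° = 25.3; c'Δl = 40.17; W sinα = 31.0
Σc'Δl = 136.0 kN/m; ΣN' = 168.8 kN/m; ΣW sinα = 85.9 kN/m
Resisting = 136.0 + 168.8·tan28.8° = 136.0 + 92.8 = 228.8 kN/m
FS = 228.8 / 85.9 = 2.664

FS = 2.66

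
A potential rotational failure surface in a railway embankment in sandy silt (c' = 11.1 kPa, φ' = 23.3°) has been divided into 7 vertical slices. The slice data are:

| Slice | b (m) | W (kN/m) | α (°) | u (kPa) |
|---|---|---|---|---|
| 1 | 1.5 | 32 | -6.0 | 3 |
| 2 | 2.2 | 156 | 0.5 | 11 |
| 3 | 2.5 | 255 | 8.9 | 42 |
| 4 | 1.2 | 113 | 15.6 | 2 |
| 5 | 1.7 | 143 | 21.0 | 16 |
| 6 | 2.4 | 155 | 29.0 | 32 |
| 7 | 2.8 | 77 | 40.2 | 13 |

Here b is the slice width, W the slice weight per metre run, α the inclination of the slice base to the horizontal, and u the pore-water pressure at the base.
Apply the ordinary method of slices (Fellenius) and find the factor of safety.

FS = 1.73

Ordinary method of slices: FS = Σ[c'·Δl_i + (W_i cosα_i − u_i·Δl_i)·tanφ'] / Σ W_i sinα_i, with Δl_i = b_i / cosα_i.
Slice 1: Δl = 1.5/cos(-6.0°) = 1.508 m; N'_1 = 32·cos(-6.0°) − 3·1.508 = 27.3; c'Δl = 16.74; W sinα = -3.3
Slice 2: Δl = 2.2/cos0.5° = 2.200 m; N'_2 = 156·cos0.5° − 11·2.200 = 131.8; c'Δl = 24.42; W sinα = 1.4
Slice 3: Δl = 2.5/cos8.9° = 2.530 m; N'_3 = 255·cos8.9° − 42·2.530 = 145.7; c'Δl = 28.09; W sinα = 39.5
Slice 4: Δl = 1.2/cos15.6° = 1.246 m; N'_4 = 113·cos15.6° − 2·1.246 = 106.3; c'Δl = 13.83; W sinα = 30.4
Slice 5: Δl = 1.7/cos21.0° = 1.821 m; N'_5 = 143·cos21.0° − 16·1.821 = 104.4; c'Δl = 20.21; W sinα = 51.2
Slice 6: Δl = 2.4/cos29.0° = 2.744 m; N'_6 = 155·cos29.0° − 32·2.744 = 47.8; c'Δl = 30.46; W sinα = 75.1
Slice 7: Δl = 2.8/cos40.2° = 3.666 m; N'_7 = 77·cos40.2° − 13·3.666 = 11.2; c'Δl = 40.69; W sinα = 49.7
Σc'Δl = 174.4 kN/m; ΣN' = 574.4 kN/m; ΣW sinα = 243.9 kN/m
Resisting = 174.4 + 574.4·tan23.3° = 174.4 + 247.4 = 421.8 kN/m
FS = 421.8 / 243.9 = 1.729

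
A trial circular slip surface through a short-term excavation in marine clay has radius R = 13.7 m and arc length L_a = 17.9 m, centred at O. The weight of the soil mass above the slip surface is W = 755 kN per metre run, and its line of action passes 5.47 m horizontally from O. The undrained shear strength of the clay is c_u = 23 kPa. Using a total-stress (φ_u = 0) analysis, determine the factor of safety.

Taking moments about the centre O, the resisting moment is provided by the undrained shear strength acting along the arc:
M_R = c_u·L_a·R = 23·17.90·13.7 = 5640.3 kN·m/m
M_D = W·d = 755·5.47 = 4129.8 kN·m/m
FS = M_R / M_D = 5640.3 / 4129.8 = 1.366

FS = 1.37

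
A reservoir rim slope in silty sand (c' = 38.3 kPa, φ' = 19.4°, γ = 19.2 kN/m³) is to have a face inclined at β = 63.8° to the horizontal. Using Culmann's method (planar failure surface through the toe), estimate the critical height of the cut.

Culmann's analysis gives the critical failure plane at α_cr = (β + φ')/2 = (63.8 + 19.4)/2 = 41.6°, and the critical height
H_c = (4c'/γ) · sinβ cosφ' / [1 − cos(β − φ')]
    = (4·38.3/19.2) · sin63.8°·cos19.4° / [1 − cos(44.4°)]
    = 7.979 · 0.8973·0.9432 / [1 − 0.7145]
    = 7.979 · 0.8463 / 0.2855
    = 23.65 m

H_c = 23.65 m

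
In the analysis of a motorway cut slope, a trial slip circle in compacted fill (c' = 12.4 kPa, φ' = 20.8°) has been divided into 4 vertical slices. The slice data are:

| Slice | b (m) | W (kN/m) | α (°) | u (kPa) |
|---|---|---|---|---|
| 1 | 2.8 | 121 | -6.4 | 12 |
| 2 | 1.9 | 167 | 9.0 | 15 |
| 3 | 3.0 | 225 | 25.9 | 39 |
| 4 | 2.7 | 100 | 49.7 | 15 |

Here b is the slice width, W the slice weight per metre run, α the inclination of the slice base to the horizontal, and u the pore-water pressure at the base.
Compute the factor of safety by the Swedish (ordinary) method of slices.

FS = 1.41

Ordinary method of slices: FS = Σ[c'·Δl_i + (W_i cosα_i − u_i·Δl_i)·tanφ'] / Σ W_i sinα_i, with Δl_i = b_i / cosα_i.
Slice 1: Δl = 2.8/cos(-6.4°) = 2.818 m; N'_1 = 121·cos(-6.4°) − 12·2.818 = 86.4; c'Δl = 34.94; W sinα = -13.5
Slice 2: Δl = 1.9/cos9.0° = 1.924 m; N'_2 = 167·cos9.0° − 15·1.924 = 136.1; c'Δl = 23.85; W sinα = 26.1
Slice 3: Δl = 3.0/cos25.9° = 3.335 m; N'_3 = 225·cos25.9° − 39·3.335 = 72.3; c'Δl = 41.35; W sinα = 98.3
Slice 4: Δl = 2.7/cos49.7° = 4.174 m; N'_4 = 100·cos49.7° − 15·4.174 = 2.1; c'Δl = 51.76; W sinα = 76.3
Σc'Δl = 151.9 kN/m; ΣN' = 296.9 kN/m; ΣW sinα = 187.2 kN/m
Resisting = 151.9 + 296.9·tan20.8° = 151.9 + 112.8 = 264.7 kN/m
FS = 264.7 / 187.2 = 1.414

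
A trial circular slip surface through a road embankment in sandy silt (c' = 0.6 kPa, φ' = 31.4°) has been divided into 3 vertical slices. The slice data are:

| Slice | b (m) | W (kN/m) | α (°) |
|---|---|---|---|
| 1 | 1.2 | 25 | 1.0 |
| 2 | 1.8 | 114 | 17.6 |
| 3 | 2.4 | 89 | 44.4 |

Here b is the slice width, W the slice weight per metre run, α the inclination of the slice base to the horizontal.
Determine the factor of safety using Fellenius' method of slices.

Ordinary method of slices: FS = Σ[c'·Δl_i + (W_i cosα_i)·tanφ'] / Σ W_i sinα_i, with Δl_i = b_i / cosα_i.
Slice 1: Δl = 1.2/cos1.0° = 1.200 m; N'_1 = 25·cos1.0° = 25.0; c'Δl = 0.72; W sinα = 0.4
Slice 2: Δl = 1.8/cos17.6° = 1.888 m; N'_2 = 114·cos17.6° = 108.7; c'Δl = 1.13; W sinα = 34.5
Slice 3: Δl = 2.4/cos44.4° = 3.359 m; N'_3 = 89·cos44.4° = 63.6; c'Δl = 2.02; W sinα = 62.3
Σc'Δl = 3.9 kN/m; ΣN' = 197.2 kN/m; ΣW sinα = 97.2 kN/m
Resisting = 3.9 + 197.2·tan31.4° = 3.9 + 120.4 = 124.3 kN/m
FS = 124.3 / 97.2 = 1.279

FS = 1.28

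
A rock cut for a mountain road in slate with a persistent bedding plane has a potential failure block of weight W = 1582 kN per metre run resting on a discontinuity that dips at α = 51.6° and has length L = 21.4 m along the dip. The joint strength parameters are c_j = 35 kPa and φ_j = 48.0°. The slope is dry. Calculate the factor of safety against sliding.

Resolving the block weight along and normal to the plane and applying the Mohr–Coulomb strength on the joint:
N' = W cosα = 1582·cos51.6° = 982.7 kN/m
Driving force T = W sinα = 1582·sin51.6° = 1239.8 kN/m
Resisting force R = c_j·L + N'·tanφ_j = 35·21.4 + 982.7·tan48.0° = 749.0 + 1091.3 = 1840.3 kN/m
FS = R / T = 1840.3 / 1239.8 = 1.484

FS = 1.48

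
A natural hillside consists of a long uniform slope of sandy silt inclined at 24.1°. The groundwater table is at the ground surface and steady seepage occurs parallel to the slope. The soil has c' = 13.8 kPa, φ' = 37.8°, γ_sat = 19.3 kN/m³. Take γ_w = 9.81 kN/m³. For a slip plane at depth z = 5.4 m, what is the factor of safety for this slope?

With seepage parallel to the slope and the water table at the surface, the effective normal stress on the slip plane uses the buoyant unit weight γ' = γ_sat − γ_w while the driving shear stress uses γ_sat:
FS = [c' + γ' z cos²β tanφ'] / [γ_sat z sinβ cosβ]
γ' = 19.3 − 9.81 = 9.49 kN/m³
Numerator = 13.8 + 9.49·5.4·cos²24.1°·tan37.8° = 13.8 + 9.49·5.4·0.8333·0.7757 = 46.923 kPa
Denominator = 19.3·5.4·sin24.1°·cos24.1° = 19.3·5.4·0.4083·0.9128 = 38.847 kPa
FS = 46.923 / 38.847 = 1.208

FS = 1.21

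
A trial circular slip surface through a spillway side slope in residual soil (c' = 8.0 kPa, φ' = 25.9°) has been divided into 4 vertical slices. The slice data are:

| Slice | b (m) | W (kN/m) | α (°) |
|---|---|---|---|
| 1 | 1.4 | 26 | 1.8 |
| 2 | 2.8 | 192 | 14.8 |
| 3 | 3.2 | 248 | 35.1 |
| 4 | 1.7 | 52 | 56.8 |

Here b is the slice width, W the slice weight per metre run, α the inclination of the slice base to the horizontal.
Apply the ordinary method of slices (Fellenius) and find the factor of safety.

Ordinary method of slices: FS = Σ[c'·Δl_i + (W_i cosα_i)·tanφ'] / Σ W_i sinα_i, with Δl_i = b_i / cosα_i.
Slice 1: Δl = 1.4/cos1.8° = 1.401 m; N'_1 = 26·cos1.8° = 26.0; c'Δl = 11.21; W sinα = 0.8
Slice 2: Δl = 2.8/cos14.8° = 2.896 m; N'_2 = 192·cos14.8° = 185.6; c'Δl = 23.17; W sinα = 49.0
Slice 3: Δl = 3.2/cos35.1° = 3.911 m; N'_3 = 248·cos35.1° = 202.9; c'Δl = 31.29; W sinα = 142.6
Slice 4: Δl = 1.7/cos56.8° = 3.105 m; N'_4 = 52·cos56.8° = 28.5; c'Δl = 24.84; W sinα = 43.5
Σc'Δl = 90.5 kN/m; ΣN' = 443.0 kN/m; ΣW sinα = 236.0 kN/m
Resisting = 90.5 + 443.0·tan25.9° = 90.5 + 215.1 = 305.6 kN/m
FS = 305.6 / 236.0 = 1.295

FS = 1.30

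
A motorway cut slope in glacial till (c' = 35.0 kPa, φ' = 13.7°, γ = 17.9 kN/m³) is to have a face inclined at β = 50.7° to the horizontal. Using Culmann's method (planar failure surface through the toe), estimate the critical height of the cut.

H_c = 29.20 m

Culmann's analysis gives the critical failure plane at α_cr = (β + φ')/2 = (50.7 + 13.7)/2 = 32.2°, and the critical height
H_c = (4c'/γ) · sinβ cosφ' / [1 − cos(β − φ')]
    = (4·35.0/17.9) · sin50.7°·cos13.7° / [1 − cos(37.0°)]
    = 7.821 · 0.7738·0.9715 / [1 − 0.7986]
    = 7.821 · 0.7518 / 0.2014
    = 29.20 m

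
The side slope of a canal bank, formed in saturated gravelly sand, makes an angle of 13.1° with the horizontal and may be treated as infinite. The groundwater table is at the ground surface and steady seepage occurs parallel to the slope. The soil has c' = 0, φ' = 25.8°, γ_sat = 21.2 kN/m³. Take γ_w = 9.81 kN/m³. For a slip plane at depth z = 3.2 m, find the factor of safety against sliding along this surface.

With seepage parallel to the slope and the water table at the surface, the effective normal stress on the slip plane uses the buoyant unit weight γ' = γ_sat − γ_w while the driving shear stress uses γ_sat:
FS = [c' + γ' z cos²β tanφ'] / [γ_sat z sinβ cosβ]
(For c' = 0 this reduces to FS = (γ'/γ_sat)·tanφ'/tanβ.)
γ' = 21.2 − 9.81 = 11.39 kN/m³
Numerator = 0.0 + 11.39·3.2·cos²13.1°·tan25.8° = 0.0 + 11.39·3.2·0.9486·0.4834 = 16.715 kPa
Denominator = 21.2·3.2·sin13.1°·cos13.1° = 21.2·3.2·0.2267·0.9740 = 14.976 kPa
FS = 16.715 / 14.976 = 1.116

FS = 1.12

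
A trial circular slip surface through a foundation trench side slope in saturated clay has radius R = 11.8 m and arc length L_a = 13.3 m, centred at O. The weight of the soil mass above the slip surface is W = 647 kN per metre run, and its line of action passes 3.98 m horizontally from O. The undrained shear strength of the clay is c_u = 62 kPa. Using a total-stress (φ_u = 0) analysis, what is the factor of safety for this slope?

Taking moments about the centre O, the resisting moment is provided by the undrained shear strength acting along the arc:
M_R = c_u·L_a·R = 62·13.30·11.8 = 9730.3 kN·m/m
M_D = W·d = 647·3.98 = 2575.1 kN·m/m
FS = M_R / M_D = 9730.3 / 2575.1 = 3.779

FS = 3.78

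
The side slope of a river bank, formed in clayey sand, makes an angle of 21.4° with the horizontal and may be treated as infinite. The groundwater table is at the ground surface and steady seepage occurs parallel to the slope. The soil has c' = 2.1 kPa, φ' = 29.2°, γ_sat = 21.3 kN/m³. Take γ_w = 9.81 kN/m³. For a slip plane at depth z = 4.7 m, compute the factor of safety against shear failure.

FS = 0.83

With seepage parallel to the slope and the water table at the surface, the effective normal stress on the slip plane uses the buoyant unit weight γ' = γ_sat − γ_w while the driving shear stress uses γ_sat:
FS = [c' + γ' z cos²β tanφ'] / [γ_sat z sinβ cosβ]
γ' = 21.3 − 9.81 = 11.49 kN/m³
Numerator = 2.1 + 11.49·4.7·cos²21.4°·tan29.2° = 2.1 + 11.49·4.7·0.8669·0.5589 = 28.263 kPa
Denominator = 21.3·4.7·sin21.4°·cos21.4° = 21.3·4.7·0.3649·0.9311 = 34.009 kPa
FS = 28.263 / 34.009 = 0.831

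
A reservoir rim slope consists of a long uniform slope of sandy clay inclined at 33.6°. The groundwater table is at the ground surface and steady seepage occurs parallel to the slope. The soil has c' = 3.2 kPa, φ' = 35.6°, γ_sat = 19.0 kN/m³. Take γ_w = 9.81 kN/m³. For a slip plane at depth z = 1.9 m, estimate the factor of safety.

FS = 0.71

With seepage parallel to the slope and the water table at the surface, the effective normal stress on the slip plane uses the buoyant unit weight γ' = γ_sat − γ_w while the driving shear stress uses γ_sat:
FS = [c' + γ' z cos²β tanφ'] / [γ_sat z sinβ cosβ]
γ' = 19.0 − 9.81 = 9.19 kN/m³
Numerator = 3.2 + 9.19·1.9·cos²33.6°·tan35.6° = 3.2 + 9.19·1.9·0.6938·0.7159 = 11.873 kPa
Denominator = 19.0·1.9·sin33.6°·cos33.6° = 19.0·1.9·0.5534·0.8329 = 16.640 kPa
FS = 11.873 / 16.640 = 0.714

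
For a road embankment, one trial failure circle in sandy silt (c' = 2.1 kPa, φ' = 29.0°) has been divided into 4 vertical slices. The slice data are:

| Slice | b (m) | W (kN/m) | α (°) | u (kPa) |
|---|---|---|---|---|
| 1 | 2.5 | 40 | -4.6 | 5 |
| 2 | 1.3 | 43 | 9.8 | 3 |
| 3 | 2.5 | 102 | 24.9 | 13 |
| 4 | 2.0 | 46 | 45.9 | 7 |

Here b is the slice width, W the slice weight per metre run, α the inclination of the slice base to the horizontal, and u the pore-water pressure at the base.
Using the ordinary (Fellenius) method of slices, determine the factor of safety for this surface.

FS = 1.18

Ordinary method of slices: FS = Σ[c'·Δl_i + (W_i cosα_i − u_i·Δl_i)·tanφ'] / Σ W_i sinα_i, with Δl_i = b_i / cosα_i.
Slice 1: Δl = 2.5/cos(-4.6°) = 2.508 m; N'_1 = 40·cos(-4.6°) − 5·2.508 = 27.3; c'Δl = 5.27; W sinα = -3.2
Slice 2: Δl = 1.3/cos9.8° = 1.319 m; N'_2 = 43·cos9.8° − 3·1.319 = 38.4; c'Δl = 2.77; W sinα = 7.3
Slice 3: Δl = 2.5/cos24.9° = 2.756 m; N'_3 = 102·cos24.9° − 13·2.756 = 56.7; c'Δl = 5.79; W sinα = 42.9
Slice 4: Δl = 2.0/cos45.9° = 2.874 m; N'_4 = 46·cos45.9° − 7·2.874 = 11.9; c'Δl = 6.04; W sinα = 33.0
Σc'Δl = 19.9 kN/m; ΣN' = 134.3 kN/m; ΣW sinα = 80.1 kN/m
Resisting = 19.9 + 134.3·tan29.0° = 19.9 + 74.5 = 94.3 kN/m
FS = 94.3 / 80.1 = 1.178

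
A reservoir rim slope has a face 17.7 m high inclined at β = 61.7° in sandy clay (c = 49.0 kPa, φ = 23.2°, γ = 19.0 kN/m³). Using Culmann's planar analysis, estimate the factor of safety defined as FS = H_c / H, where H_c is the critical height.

H_c = (4c/γ) · sinβ cosφ / [1 − cos(β − φ)]
    = (4·49.0/19.0) · sin61.7°·cos23.2° / [1 − cos38.5°]
    = 10.316 · 0.8093 / 0.2174 = 38.40 m
FS = H_c / H = 38.40 / 17.7 = 2.170

FS = 2.17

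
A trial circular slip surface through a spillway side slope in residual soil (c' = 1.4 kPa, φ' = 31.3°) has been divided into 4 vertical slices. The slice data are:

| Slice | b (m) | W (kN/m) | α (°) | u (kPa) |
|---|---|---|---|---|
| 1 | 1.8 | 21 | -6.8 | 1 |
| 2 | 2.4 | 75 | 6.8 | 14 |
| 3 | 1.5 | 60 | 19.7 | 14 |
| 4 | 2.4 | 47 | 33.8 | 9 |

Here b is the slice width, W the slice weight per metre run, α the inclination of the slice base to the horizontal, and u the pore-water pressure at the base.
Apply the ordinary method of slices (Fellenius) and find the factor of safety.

Ordinary method of slices: FS = Σ[c'·Δl_i + (W_i cosα_i − u_i·Δl_i)·tanφ'] / Σ W_i sinα_i, with Δl_i = b_i / cosα_i.
Slice 1: Δl = 1.8/cos(-6.8°) = 1.813 m; N'_1 = 21·cos(-6.8°) − 1·1.813 = 19.0; c'Δl = 2.54; W sinα = -2.5
Slice 2: Δl = 2.4/cos6.8° = 2.417 m; N'_2 = 75·cos6.8° − 14·2.417 = 40.6; c'Δl = 3.38; W sinα = 8.9
Slice 3: Δl = 1.5/cos19.7° = 1.593 m; N'_3 = 60·cos19.7° − 14·1.593 = 34.2; c'Δl = 2.23; W sinα = 20.2
Slice 4: Δl = 2.4/cos33.8° = 2.888 m; N'_4 = 47·cos33.8° − 9·2.888 = 13.1; c'Δl = 4.04; W sinα = 26.1
Σc'Δl = 12.2 kN/m; ΣN' = 106.9 kN/m; ΣW sinα = 52.8 kN/m
Resisting = 12.2 + 106.9·tan31.3° = 12.2 + 65.0 = 77.2 kN/m
FS = 77.2 / 52.8 = 1.463

FS = 1.46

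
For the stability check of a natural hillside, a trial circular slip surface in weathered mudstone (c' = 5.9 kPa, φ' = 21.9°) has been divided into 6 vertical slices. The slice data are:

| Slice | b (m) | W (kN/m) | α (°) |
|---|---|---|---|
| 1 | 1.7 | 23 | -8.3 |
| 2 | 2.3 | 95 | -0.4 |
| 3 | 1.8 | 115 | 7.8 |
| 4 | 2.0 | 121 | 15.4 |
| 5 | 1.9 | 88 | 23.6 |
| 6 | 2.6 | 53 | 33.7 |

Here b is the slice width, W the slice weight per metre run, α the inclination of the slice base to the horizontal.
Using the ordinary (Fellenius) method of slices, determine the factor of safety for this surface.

Ordinary method of slices: FS = Σ[c'·Δl_i + (W_i cosα_i)·tanφ'] / Σ W_i sinα_i, with Δl_i = b_i / cosα_i.
Slice 1: Δl = 1.7/cos(-8.3°) = 1.718 m; N'_1 = 23·cos(-8.3°) = 22.8; c'Δl = 10.14; W sinα = -3.3
Slice 2: Δl = 2.3/cos(-0.4°) = 2.300 m; N'_2 = 95·cos(-0.4°) = 95.0; c'Δl = 13.57; W sinα = -0.7
Slice 3: Δl = 1.8/cos7.8° = 1.817 m; N'_3 = 115·cos7.8° = 113.9; c'Δl = 10.72; W sinα = 15.6
Slice 4: Δl = 2.0/cos15.4° = 2.074 m; N'_4 = 121·cos15.4° = 116.7; c'Δl = 12.24; W sinα = 32.1
Slice 5: Δl = 1.9/cos23.6° = 2.073 m; N'_5 = 88·cos23.6° = 80.6; c'Δl = 12.23; W sinα = 35.2
Slice 6: Δl = 2.6/cos33.7° = 3.125 m; N'_6 = 53·cos33.7° = 44.1; c'Δl = 18.44; W sinα = 29.4
Σc'Δl = 77.3 kN/m; ΣN' = 473.1 kN/m; ΣW sinα = 108.4 kN/m
Resisting = 77.3 + 473.1·tan21.9° = 77.3 + 190.2 = 267.5 kN/m
FS = 267.5 / 108.4 = 2.468

FS = 2.47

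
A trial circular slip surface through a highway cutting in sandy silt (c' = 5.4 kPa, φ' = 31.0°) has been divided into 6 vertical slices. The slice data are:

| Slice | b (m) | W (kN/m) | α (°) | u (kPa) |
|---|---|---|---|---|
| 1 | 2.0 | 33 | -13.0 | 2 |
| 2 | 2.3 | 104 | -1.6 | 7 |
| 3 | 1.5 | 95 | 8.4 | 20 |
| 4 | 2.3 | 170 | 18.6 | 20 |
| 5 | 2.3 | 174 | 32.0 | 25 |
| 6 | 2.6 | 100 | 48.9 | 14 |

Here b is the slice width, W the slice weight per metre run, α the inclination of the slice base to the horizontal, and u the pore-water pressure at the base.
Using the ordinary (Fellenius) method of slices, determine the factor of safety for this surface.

Ordinary method of slices: FS = Σ[c'·Δl_i + (W_i cosα_i − u_i·Δl_i)·tanφ'] / Σ W_i sinα_i, with Δl_i = b_i / cosα_i.
Slice 1: Δl = 2.0/cos(-13.0°) = 2.053 m; N'_1 = 33·cos(-13.0°) − 2·2.053 = 28.0; c'Δl = 11.08; W sinα = -7.4
Slice 2: Δl = 2.3/cos(-1.6°) = 2.301 m; N'_2 = 104·cos(-1.6°) − 7·2.301 = 87.9; c'Δl = 12.42; W sinα = -2.9
Slice 3: Δl = 1.5/cos8.4° = 1.516 m; N'_3 = 95·cos8.4° − 20·1.516 = 63.7; c'Δl = 8.19; W sinα = 13.9
Slice 4: Δl = 2.3/cos18.6° = 2.427 m; N'_4 = 170·cos18.6° − 20·2.427 = 112.6; c'Δl = 13.10; W sinα = 54.2
Slice 5: Δl = 2.3/cos32.0° = 2.712 m; N'_5 = 174·cos32.0° − 25·2.712 = 79.8; c'Δl = 14.65; W sinα = 92.2
Slice 6: Δl = 2.6/cos48.9° = 3.955 m; N'_6 = 100·cos48.9° − 14·3.955 = 10.4; c'Δl = 21.36; W sinα = 75.4
Σc'Δl = 80.8 kN/m; ΣN' = 382.3 kN/m; ΣW sinα = 225.3 kN/m
Resisting = 80.8 + 382.3·tan31.0° = 80.8 + 229.7 = 310.5 kN/m
FS = 310.5 / 225.3 = 1.378

FS = 1.38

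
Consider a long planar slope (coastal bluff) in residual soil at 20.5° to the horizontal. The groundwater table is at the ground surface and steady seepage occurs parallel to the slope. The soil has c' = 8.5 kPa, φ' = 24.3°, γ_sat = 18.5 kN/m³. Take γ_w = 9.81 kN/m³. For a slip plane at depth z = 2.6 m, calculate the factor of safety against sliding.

With seepage parallel to the slope and the water table at the surface, the effective normal stress on the slip plane uses the buoyant unit weight γ' = γ_sat − γ_w while the driving shear stress uses γ_sat:
FS = [c' + γ' z cos²β tanφ'] / [γ_sat z sinβ cosβ]
γ' = 18.5 − 9.81 = 8.69 kN/m³
Numerator = 8.5 + 8.69·2.6·cos²20.5°·tan24.3° = 8.5 + 8.69·2.6·0.8774·0.4515 = 17.450 kPa
Denominator = 18.5·2.6·sin20.5°·cos20.5° = 18.5·2.6·0.3502·0.9367 = 15.778 kPa
FS = 17.450 / 15.778 = 1.106

FS = 1.11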